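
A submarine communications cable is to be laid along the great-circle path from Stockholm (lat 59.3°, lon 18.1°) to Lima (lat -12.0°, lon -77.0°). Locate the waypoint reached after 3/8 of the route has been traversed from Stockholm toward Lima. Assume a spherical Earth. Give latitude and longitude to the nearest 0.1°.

≈ lat 41.4°, lon -38.2°

Convert each endpoint to a unit vector on the sphere (x = cos φ cos λ, y = cos φ sin λ, z = sin φ).
The central angle between the endpoints is δ = arccos(p₁·p₂) ≈ 1.796 rad (102.9°).
Interpolate at f = 3/8 with slerp weights a = sin((1−f)δ)/sin δ ≈ 0.924, b = sin(fδ)/sin δ ≈ 0.640.
p = a·p₁ + b·p₂ ≈ (0.589, -0.463, 0.662); φ = arcsin(p_z) ≈ 41.44°, λ = atan2(p_y, p_x) ≈ -38.16°.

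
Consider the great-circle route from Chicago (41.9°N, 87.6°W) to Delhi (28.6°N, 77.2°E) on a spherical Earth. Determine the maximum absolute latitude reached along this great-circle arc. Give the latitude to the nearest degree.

≈ 80°N

The great circle lies in the plane with unit normal n̂ = (p₁ × p₂)/|p₁ × p₂|.
Here n̂_z ≈ +0.180; the vertex latitude is φ_max = arccos|n̂_z| ≈ 79.6°.
Check via Clairaut: cos φ_max = |cos φ₁| · sin C = cos(41.9°)·sin(14.0°) ≈ 0.180, again giving ≈ 79.6°.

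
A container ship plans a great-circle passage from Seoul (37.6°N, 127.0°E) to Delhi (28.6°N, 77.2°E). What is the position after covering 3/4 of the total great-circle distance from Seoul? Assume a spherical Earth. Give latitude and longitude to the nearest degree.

≈ 33°N, 89°E

From cos δ = sin φ₁ sin φ₂ + cos φ₁ cos φ₂ cos Δλ, the central angle is δ ≈ 0.736 rad (42.2°).
Interpolate at f = 3/4 with slerp weights a = sin((1−f)δ)/sin δ ≈ 0.273, b = sin(fδ)/sin δ ≈ 0.781.
p = a·p₁ + b·p₂ ≈ (0.022, 0.841, 0.540); φ = arcsin(p_z) ≈ 32.70°, λ = atan2(p_y, p_x) ≈ 88.50°.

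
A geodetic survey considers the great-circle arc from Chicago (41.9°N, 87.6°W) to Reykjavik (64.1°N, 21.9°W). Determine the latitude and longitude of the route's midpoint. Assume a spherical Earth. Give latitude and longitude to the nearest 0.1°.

Write both endpoints as unit vectors p₁, p₂ with components (cos φ cos λ, cos φ sin λ, sin φ).
The central angle between the endpoints is δ = arccos(p₁·p₂) ≈ 0.746 rad (42.7°).
Interpolate at f = 1/2 with slerp weights a = sin((1−f)δ)/sin δ ≈ 0.537, b = sin(fδ)/sin δ ≈ 0.537.
p = a·p₁ + b·p₂ ≈ (0.234, -0.487, 0.842); φ = arcsin(p_z) ≈ 57.30°, λ = atan2(p_y, p_x) ≈ -64.29°.

≈ 57.3°N, 64.3°W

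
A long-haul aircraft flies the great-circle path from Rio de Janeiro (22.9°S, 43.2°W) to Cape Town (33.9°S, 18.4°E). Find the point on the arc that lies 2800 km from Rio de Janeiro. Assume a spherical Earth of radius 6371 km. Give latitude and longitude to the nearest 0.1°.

Write both endpoints as unit vectors p₁, p₂ with components (cos φ cos λ, cos φ sin λ, sin φ).
The central angle between the endpoints is δ = arccos(p₁·p₂) ≈ 0.951 rad (54.5°). The total great-circle distance is δ·R ≈ 0.951 × 6371 ≈ 6060 km, so the target fraction is f = 2800/6060 ≈ 0.462.
Interpolate at f ≈ 0.462 with slerp weights a = sin((1−f)δ)/sin δ ≈ 0.601, b = sin(fδ)/sin δ ≈ 0.523.
p = a·p₁ + b·p₂ ≈ (0.816, -0.242, -0.526); φ = arcsin(p_z) ≈ -31.70°, λ = atan2(p_y, p_x) ≈ -16.55°.

≈ 31.7°S, 16.6°W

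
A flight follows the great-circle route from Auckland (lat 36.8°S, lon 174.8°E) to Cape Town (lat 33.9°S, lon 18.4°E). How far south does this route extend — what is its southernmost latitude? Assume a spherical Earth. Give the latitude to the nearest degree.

The great circle lies in the plane with unit normal n̂ = (p₁ × p₂)/|p₁ × p₂|.
Here n̂_z ≈ -0.277; the vertex latitude is φ_max = arccos|n̂_z| ≈ 73.9°.
Check via Clairaut: cos φ_max = |cos φ₁| · sin C = cos(36.8°)·sin(159.8°) ≈ 0.277, again giving ≈ 73.9°.

≈ 74°S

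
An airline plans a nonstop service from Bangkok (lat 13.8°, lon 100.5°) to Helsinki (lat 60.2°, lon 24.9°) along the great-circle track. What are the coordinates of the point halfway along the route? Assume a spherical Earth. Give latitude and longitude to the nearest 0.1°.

≈ lat 42.8°, lon 76.8°

Convert each endpoint to a unit vector on the sphere (x = cos φ cos λ, y = cos φ sin λ, z = sin φ).
The central angle between the endpoints is δ = arccos(p₁·p₂) ≈ 1.238 rad (70.9°).
Interpolate at f = 1/2 with slerp weights a = sin((1−f)δ)/sin δ ≈ 0.614, b = sin(fδ)/sin δ ≈ 0.614.
p = a·p₁ + b·p₂ ≈ (0.168, 0.715, 0.679); φ = arcsin(p_z) ≈ 42.77°, λ = atan2(p_y, p_x) ≈ 76.76°.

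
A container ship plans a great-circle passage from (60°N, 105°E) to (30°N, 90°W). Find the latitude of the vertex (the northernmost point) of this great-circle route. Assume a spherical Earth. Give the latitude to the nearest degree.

The great circle lies in the plane with unit normal n̂ = (p₁ × p₂)/|p₁ × p₂|.
Here n̂_z ≈ +0.112; the vertex latitude is φ_max = arccos|n̂_z| ≈ 83.6°.
Check via Clairaut: cos φ_max = |cos φ₁| · sin C = cos(60.0°)·sin(13.0°) ≈ 0.112, again giving ≈ 83.6°.

≈ 84°N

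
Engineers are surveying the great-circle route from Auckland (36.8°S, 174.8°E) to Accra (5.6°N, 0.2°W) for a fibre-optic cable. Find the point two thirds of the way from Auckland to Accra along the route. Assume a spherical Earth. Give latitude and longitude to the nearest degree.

≈ 43°S, 8°E

Convert each endpoint to a unit vector on the sphere (x = cos φ cos λ, y = cos φ sin λ, z = sin φ).
The central angle between the endpoints is δ = arccos(p₁·p₂) ≈ 2.591 rad (148.5°).
Interpolate at f = 2/3 with slerp weights a = sin((1−f)δ)/sin δ ≈ 1.454, b = sin(fδ)/sin δ ≈ 1.889.
p = a·p₁ + b·p₂ ≈ (0.720, 0.099, -0.686); φ = arcsin(p_z) ≈ -43.35°, λ = atan2(p_y, p_x) ≈ 7.82°.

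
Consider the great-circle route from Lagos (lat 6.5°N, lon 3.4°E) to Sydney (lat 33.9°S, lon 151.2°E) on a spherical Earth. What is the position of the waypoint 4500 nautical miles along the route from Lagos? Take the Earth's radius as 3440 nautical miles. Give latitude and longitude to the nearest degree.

Write both endpoints as unit vectors p₁, p₂ with components (cos φ cos λ, cos φ sin λ, sin φ).
The central angle between the endpoints is δ = arccos(p₁·p₂) ≈ 2.436 rad (139.6°). The total great-circle distance is δ·R ≈ 2.436 × 3440 ≈ 8378 nmi, so the target fraction is f = 4500/8378 ≈ 0.537.
Interpolate at f ≈ 0.537 with slerp weights a = sin((1−f)δ)/sin δ ≈ 1.392, b = sin(fδ)/sin δ ≈ 1.488.
p = a·p₁ + b·p₂ ≈ (0.298, 0.677, -0.673); φ = arcsin(p_z) ≈ -42.27°, λ = atan2(p_y, p_x) ≈ 66.23°.

≈ lat 42°S, lon 66°E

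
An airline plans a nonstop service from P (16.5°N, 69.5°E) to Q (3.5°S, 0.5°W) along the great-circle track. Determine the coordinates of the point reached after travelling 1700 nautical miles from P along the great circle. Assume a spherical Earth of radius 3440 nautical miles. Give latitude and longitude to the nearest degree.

Write both endpoints as unit vectors p₁, p₂ with components (cos φ cos λ, cos φ sin λ, sin φ).
The central angle between the endpoints is δ = arccos(p₁·p₂) ≈ 1.256 rad (71.9°). The total great-circle distance is δ·R ≈ 1.256 × 3440 ≈ 4319 nmi, so the target fraction is f = 1700/4319 ≈ 0.394.
Interpolate at f ≈ 0.394 with slerp weights a = sin((1−f)δ)/sin δ ≈ 0.726, b = sin(fδ)/sin δ ≈ 0.499.
p = a·p₁ + b·p₂ ≈ (0.742, 0.647, 0.176); φ = arcsin(p_z) ≈ 10.12°, λ = atan2(p_y, p_x) ≈ 41.12°.

≈ (10°N, 41°E)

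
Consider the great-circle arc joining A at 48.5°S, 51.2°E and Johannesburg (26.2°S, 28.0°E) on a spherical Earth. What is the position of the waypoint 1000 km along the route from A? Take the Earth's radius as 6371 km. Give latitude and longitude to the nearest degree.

Write both endpoints as unit vectors p₁, p₂ with components (cos φ cos λ, cos φ sin λ, sin φ).
The central angle between the endpoints is δ = arccos(p₁·p₂) ≈ 0.501 rad (28.7°). The total great-circle distance is δ·R ≈ 0.501 × 6371 ≈ 3191 km, so the target fraction is f = 1000/3191 ≈ 0.313.
Interpolate at f ≈ 0.313 with slerp weights a = sin((1−f)δ)/sin δ ≈ 0.702, b = sin(fδ)/sin δ ≈ 0.325.
p = a·p₁ + b·p₂ ≈ (0.549, 0.500, -0.670); φ = arcsin(p_z) ≈ -42.04°, λ = atan2(p_y, p_x) ≈ 42.29°.

≈ 42°S, 42°E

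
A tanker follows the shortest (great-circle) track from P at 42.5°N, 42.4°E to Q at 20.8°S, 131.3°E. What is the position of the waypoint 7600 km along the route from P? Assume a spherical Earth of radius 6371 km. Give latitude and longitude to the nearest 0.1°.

≈ 3.2°N, 105.7°E

The haversine formula gives a central angle δ ≈ 1.799 rad (103.1°) between the endpoints. The total great-circle distance is δ·R ≈ 1.799 × 6371 ≈ 11464 km, so the target fraction is f = 7600/11464 ≈ 0.663.
Interpolate at f ≈ 0.663 with slerp weights a = sin((1−f)δ)/sin δ ≈ 0.585, b = sin(fδ)/sin δ ≈ 0.954.
p = a·p₁ + b·p₂ ≈ (-0.270, 0.961, 0.057); φ = arcsin(p_z) ≈ 3.24°, λ = atan2(p_y, p_x) ≈ 105.70°.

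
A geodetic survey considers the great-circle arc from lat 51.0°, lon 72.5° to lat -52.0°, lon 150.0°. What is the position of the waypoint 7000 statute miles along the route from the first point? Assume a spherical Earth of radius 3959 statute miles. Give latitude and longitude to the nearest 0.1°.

Convert each endpoint to a unit vector on the sphere (x = cos φ cos λ, y = cos φ sin λ, z = sin φ).
The central angle between the endpoints is δ = arccos(p₁·p₂) ≈ 2.128 rad (121.9°). The total great-circle distance is δ·R ≈ 2.128 × 3959 ≈ 8423 mi, so the target fraction is f = 7000/8423 ≈ 0.831.
Interpolate at f ≈ 0.831 with slerp weights a = sin((1−f)δ)/sin δ ≈ 0.414, b = sin(fδ)/sin δ ≈ 1.155.
p = a·p₁ + b·p₂ ≈ (-0.537, 0.604, -0.588); φ = arcsin(p_z) ≈ -36.02°, λ = atan2(p_y, p_x) ≈ 131.65°.

≈ lat -36.0°, lon 131.6°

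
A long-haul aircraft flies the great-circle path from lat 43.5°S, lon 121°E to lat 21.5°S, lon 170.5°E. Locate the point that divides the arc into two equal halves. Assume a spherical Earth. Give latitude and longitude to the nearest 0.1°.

≈ lat 35.0°S, lon 149.0°E

Write both endpoints as unit vectors p₁, p₂ with components (cos φ cos λ, cos φ sin λ, sin φ).
The central angle between the endpoints is δ = arccos(p₁·p₂) ≈ 0.808 rad (46.3°).
Interpolate at f = 1/2 with slerp weights a = sin((1−f)δ)/sin δ ≈ 0.544, b = sin(fδ)/sin δ ≈ 0.544.
p = a·p₁ + b·p₂ ≈ (-0.702, 0.422, -0.574); φ = arcsin(p_z) ≈ -35.01°, λ = atan2(p_y, p_x) ≈ 149.02°.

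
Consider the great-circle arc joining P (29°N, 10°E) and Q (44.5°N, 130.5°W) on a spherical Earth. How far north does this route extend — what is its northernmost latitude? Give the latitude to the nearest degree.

≈ 66°N

The great circle lies in the plane with unit normal n̂ = (p₁ × p₂)/|p₁ × p₂|.
Here n̂_z ≈ -0.401; the vertex latitude is φ_max = arccos|n̂_z| ≈ 66.4°.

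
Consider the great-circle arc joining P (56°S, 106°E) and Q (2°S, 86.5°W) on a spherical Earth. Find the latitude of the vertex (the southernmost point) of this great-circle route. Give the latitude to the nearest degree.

≈ 82°S

The great circle lies in the plane with unit normal n̂ = (p₁ × p₂)/|p₁ × p₂|.
Here n̂_z ≈ +0.141; the vertex latitude is φ_max = arccos|n̂_z| ≈ 81.9°.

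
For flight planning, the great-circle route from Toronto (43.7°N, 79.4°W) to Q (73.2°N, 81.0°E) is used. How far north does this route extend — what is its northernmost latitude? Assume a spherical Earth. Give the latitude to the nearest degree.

The great circle lies in the plane with unit normal n̂ = (p₁ × p₂)/|p₁ × p₂|.
Here n̂_z ≈ +0.079; the vertex latitude is φ_max = arccos|n̂_z| ≈ 85.5°.
Check via Clairaut: cos φ_max = |cos φ₁| · sin C = cos(43.7°)·sin(6.3°) ≈ 0.079, again giving ≈ 85.5°.

≈ 85°N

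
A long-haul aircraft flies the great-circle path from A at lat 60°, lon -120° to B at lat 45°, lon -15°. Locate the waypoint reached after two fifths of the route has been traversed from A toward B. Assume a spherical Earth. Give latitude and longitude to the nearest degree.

≈ lat 66°, lon -68°

Write both endpoints as unit vectors p₁, p₂ with components (cos φ cos λ, cos φ sin λ, sin φ).
The central angle between the endpoints is δ = arccos(p₁·p₂) ≈ 1.023 rad (58.6°).
Interpolate at f = 2/5 with slerp weights a = sin((1−f)δ)/sin δ ≈ 0.675, b = sin(fδ)/sin δ ≈ 0.466.
p = a·p₁ + b·p₂ ≈ (0.150, -0.377, 0.914); φ = arcsin(p_z) ≈ 66.04°, λ = atan2(p_y, p_x) ≈ -68.37°.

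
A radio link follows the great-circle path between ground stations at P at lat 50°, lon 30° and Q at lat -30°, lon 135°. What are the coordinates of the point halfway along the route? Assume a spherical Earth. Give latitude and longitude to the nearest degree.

≈ lat 16°, lon 93°

Write both endpoints as unit vectors p₁, p₂ with components (cos φ cos λ, cos φ sin λ, sin φ).
The central angle between the endpoints is δ = arccos(p₁·p₂) ≈ 2.126 rad (121.8°).
Interpolate at f = 1/2 with slerp weights a = sin((1−f)δ)/sin δ ≈ 1.028, b = sin(fδ)/sin δ ≈ 1.028.
p = a·p₁ + b·p₂ ≈ (-0.057, 0.960, 0.274); φ = arcsin(p_z) ≈ 15.88°, λ = atan2(p_y, p_x) ≈ 93.41°.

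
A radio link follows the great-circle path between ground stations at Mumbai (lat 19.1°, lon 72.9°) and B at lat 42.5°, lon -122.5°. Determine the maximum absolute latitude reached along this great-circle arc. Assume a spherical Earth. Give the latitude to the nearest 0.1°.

The great circle lies in the plane with unit normal n̂ = (p₁ × p₂)/|p₁ × p₂|.
Here n̂_z ≈ +0.207; the vertex latitude is φ_max = arccos|n̂_z| ≈ 78.0°.
Check via Clairaut: cos φ_max = |cos φ₁| · sin C = cos(19.1°)·sin(12.7°) ≈ 0.207, again giving ≈ 78.0°.

≈ 78.0°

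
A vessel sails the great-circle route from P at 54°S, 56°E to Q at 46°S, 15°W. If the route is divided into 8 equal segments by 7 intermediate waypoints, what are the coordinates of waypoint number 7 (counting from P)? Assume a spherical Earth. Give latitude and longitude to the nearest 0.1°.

≈ 49.2°S, 8.3°W

Write both endpoints as unit vectors p₁, p₂ with components (cos φ cos λ, cos φ sin λ, sin φ).
The central angle between the endpoints is δ = arccos(p₁·p₂) ≈ 0.774 rad (44.4°).
Interpolate at f = 7/8 with slerp weights a = sin((1−f)δ)/sin δ ≈ 0.138, b = sin(fδ)/sin δ ≈ 0.897.
p = a·p₁ + b·p₂ ≈ (0.647, -0.094, -0.757); φ = arcsin(p_z) ≈ -49.18°, λ = atan2(p_y, p_x) ≈ -8.25°.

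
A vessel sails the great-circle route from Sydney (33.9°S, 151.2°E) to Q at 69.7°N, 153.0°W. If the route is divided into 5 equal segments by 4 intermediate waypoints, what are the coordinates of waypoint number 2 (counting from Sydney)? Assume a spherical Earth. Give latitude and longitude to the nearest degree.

Convert each endpoint to a unit vector on the sphere (x = cos φ cos λ, y = cos φ sin λ, z = sin φ).
The central angle between the endpoints is δ = arccos(p₁·p₂) ≈ 1.940 rad (111.2°).
Interpolate at f = 2/5 with slerp weights a = sin((1−f)δ)/sin δ ≈ 0.985, b = sin(fδ)/sin δ ≈ 0.751.
p = a·p₁ + b·p₂ ≈ (-0.949, 0.276, 0.155); φ = arcsin(p_z) ≈ 8.93°, λ = atan2(p_y, p_x) ≈ 163.80°.

≈ 9°N, 164°E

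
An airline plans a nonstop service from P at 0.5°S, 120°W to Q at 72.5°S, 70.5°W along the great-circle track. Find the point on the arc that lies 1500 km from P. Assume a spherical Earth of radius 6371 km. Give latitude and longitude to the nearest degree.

≈ 14°S, 117°W

Write both endpoints as unit vectors p₁, p₂ with components (cos φ cos λ, cos φ sin λ, sin φ).
The central angle between the endpoints is δ = arccos(p₁·p₂) ≈ 1.366 rad (78.3°). The total great-circle distance is δ·R ≈ 1.366 × 6371 ≈ 8701 km, so the target fraction is f = 1500/8701 ≈ 0.172.
Interpolate at f ≈ 0.172 with slerp weights a = sin((1−f)δ)/sin δ ≈ 0.924, b = sin(fδ)/sin δ ≈ 0.238.
p = a·p₁ + b·p₂ ≈ (-0.438, -0.868, -0.235); φ = arcsin(p_z) ≈ -13.61°, λ = atan2(p_y, p_x) ≈ -116.79°.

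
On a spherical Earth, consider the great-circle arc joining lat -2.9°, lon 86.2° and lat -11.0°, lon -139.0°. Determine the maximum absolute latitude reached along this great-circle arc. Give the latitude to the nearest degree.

≈ -18°

The great circle lies in the plane with unit normal n̂ = (p₁ × p₂)/|p₁ × p₂|.
Here n̂_z ≈ +0.950; the vertex latitude is φ_max = arccos|n̂_z| ≈ 18.2°.
Check via Clairaut: cos φ_max = |cos φ₁| · sin C = cos(2.9°)·sin(107.9°) ≈ 0.950, again giving ≈ 18.2°.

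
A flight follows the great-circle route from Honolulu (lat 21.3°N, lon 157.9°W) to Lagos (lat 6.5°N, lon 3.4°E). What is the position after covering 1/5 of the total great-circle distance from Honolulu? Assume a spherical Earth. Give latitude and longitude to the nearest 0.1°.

Write both endpoints as unit vectors p₁, p₂ with components (cos φ cos λ, cos φ sin λ, sin φ).
The central angle between the endpoints is δ = arccos(p₁·p₂) ≈ 2.560 rad (146.7°).
Interpolate at f = 1/5 with slerp weights a = sin((1−f)δ)/sin δ ≈ 1.617, b = sin(fδ)/sin δ ≈ 0.892.
p = a·p₁ + b·p₂ ≈ (-0.511, -0.514, 0.689); φ = arcsin(p_z) ≈ 43.51°, λ = atan2(p_y, p_x) ≈ -134.83°.

≈ lat 43.5°N, lon 134.8°W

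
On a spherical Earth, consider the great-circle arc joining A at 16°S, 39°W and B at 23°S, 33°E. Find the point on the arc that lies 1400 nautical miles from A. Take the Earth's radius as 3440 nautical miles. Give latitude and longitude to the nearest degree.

≈ 22°S, 15°W

Write both endpoints as unit vectors p₁, p₂ with components (cos φ cos λ, cos φ sin λ, sin φ).
The central angle between the endpoints is δ = arccos(p₁·p₂) ≈ 1.180 rad (67.6°). The total great-circle distance is δ·R ≈ 1.180 × 3440 ≈ 4058 nmi, so the target fraction is f = 1400/4058 ≈ 0.345.
Interpolate at f ≈ 0.345 with slerp weights a = sin((1−f)δ)/sin δ ≈ 0.755, b = sin(fδ)/sin δ ≈ 0.428.
p = a·p₁ + b·p₂ ≈ (0.895, -0.242, -0.375); φ = arcsin(p_z) ≈ -22.05°, λ = atan2(p_y, p_x) ≈ -15.15°.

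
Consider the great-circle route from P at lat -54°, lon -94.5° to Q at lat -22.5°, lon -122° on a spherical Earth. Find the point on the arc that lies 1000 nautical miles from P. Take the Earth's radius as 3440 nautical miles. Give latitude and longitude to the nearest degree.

≈ lat -41°, lon -110°

Convert each endpoint to a unit vector on the sphere (x = cos φ cos λ, y = cos φ sin λ, z = sin φ).
The central angle between the endpoints is δ = arccos(p₁·p₂) ≈ 0.658 rad (37.7°). The total great-circle distance is δ·R ≈ 0.658 × 3440 ≈ 2263 nmi, so the target fraction is f = 1000/2263 ≈ 0.442.
Interpolate at f ≈ 0.442 with slerp weights a = sin((1−f)δ)/sin δ ≈ 0.587, b = sin(fδ)/sin δ ≈ 0.469.
p = a·p₁ + b·p₂ ≈ (-0.257, -0.711, -0.654); φ = arcsin(p_z) ≈ -40.87°, λ = atan2(p_y, p_x) ≈ -109.83°.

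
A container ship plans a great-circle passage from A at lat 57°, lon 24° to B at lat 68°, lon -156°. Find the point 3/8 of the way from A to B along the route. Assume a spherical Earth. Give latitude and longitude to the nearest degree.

≈ lat 78°, lon 24°

Write both endpoints as unit vectors p₁, p₂ with components (cos φ cos λ, cos φ sin λ, sin φ).
The central angle between the endpoints is δ = arccos(p₁·p₂) ≈ 0.960 rad (55.0°).
Interpolate at f = 3/8 with slerp weights a = sin((1−f)δ)/sin δ ≈ 0.689, b = sin(fδ)/sin δ ≈ 0.430.
p = a·p₁ + b·p₂ ≈ (0.196, 0.087, 0.977); φ = arcsin(p_z) ≈ 77.62°, λ = atan2(p_y, p_x) ≈ 24.00°.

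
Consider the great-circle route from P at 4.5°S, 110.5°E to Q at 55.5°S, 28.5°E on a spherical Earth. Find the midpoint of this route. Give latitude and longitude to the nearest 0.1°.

From cos δ = sin φ₁ sin φ₂ + cos φ₁ cos φ₂ cos Δλ, the central angle is δ ≈ 1.427 rad (81.8°).
Interpolate at f = 1/2 with slerp weights a = sin((1−f)δ)/sin δ ≈ 0.661, b = sin(fδ)/sin δ ≈ 0.661.
p = a·p₁ + b·p₂ ≈ (0.098, 0.796, -0.597); φ = arcsin(p_z) ≈ -36.65°, λ = atan2(p_y, p_x) ≈ 82.96°.

≈ 36.6°S, 83.0°E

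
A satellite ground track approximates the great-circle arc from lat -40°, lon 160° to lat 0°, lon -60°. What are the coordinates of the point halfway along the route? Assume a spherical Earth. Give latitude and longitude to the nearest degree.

≈ lat -45°, lon -110°

From cos δ = sin φ₁ sin φ₂ + cos φ₁ cos φ₂ cos Δλ, the central angle is δ ≈ 2.198 rad (125.9°).
Interpolate at f = 1/2 with slerp weights a = sin((1−f)δ)/sin δ ≈ 1.100, b = sin(fδ)/sin δ ≈ 1.100.
p = a·p₁ + b·p₂ ≈ (-0.242, -0.664, -0.707); φ = arcsin(p_z) ≈ -45.00°, λ = atan2(p_y, p_x) ≈ -110.00°.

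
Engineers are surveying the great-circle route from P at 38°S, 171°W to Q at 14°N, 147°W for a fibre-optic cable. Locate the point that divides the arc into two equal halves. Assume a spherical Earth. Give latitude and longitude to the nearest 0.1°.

Convert each endpoint to a unit vector on the sphere (x = cos φ cos λ, y = cos φ sin λ, z = sin φ).
The central angle between the endpoints is δ = arccos(p₁·p₂) ≈ 0.989 rad (56.7°).
Interpolate at f = 1/2 with slerp weights a = sin((1−f)δ)/sin δ ≈ 0.568, b = sin(fδ)/sin δ ≈ 0.568.
p = a·p₁ + b·p₂ ≈ (-0.904, -0.370, -0.212); φ = arcsin(p_z) ≈ -12.26°, λ = atan2(p_y, p_x) ≈ -157.74°.

≈ 12.3°S, 157.7°W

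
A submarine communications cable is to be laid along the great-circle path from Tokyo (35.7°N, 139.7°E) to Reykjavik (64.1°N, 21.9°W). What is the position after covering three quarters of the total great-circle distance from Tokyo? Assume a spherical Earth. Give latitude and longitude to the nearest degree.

Write both endpoints as unit vectors p₁, p₂ with components (cos φ cos λ, cos φ sin λ, sin φ).
The central angle between the endpoints is δ = arccos(p₁·p₂) ≈ 1.381 rad (79.1°).
Interpolate at f = 3/4 with slerp weights a = sin((1−f)δ)/sin δ ≈ 0.345, b = sin(fδ)/sin δ ≈ 0.876.
p = a·p₁ + b·p₂ ≈ (0.142, 0.038, 0.989); φ = arcsin(p_z) ≈ 81.57°, λ = atan2(p_y, p_x) ≈ 15.14°.

≈ 82°N, 15°E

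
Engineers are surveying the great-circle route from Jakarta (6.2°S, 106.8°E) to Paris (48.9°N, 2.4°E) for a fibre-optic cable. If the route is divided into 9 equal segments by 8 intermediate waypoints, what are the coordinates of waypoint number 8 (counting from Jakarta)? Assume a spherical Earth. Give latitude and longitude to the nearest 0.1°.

Write both endpoints as unit vectors p₁, p₂ with components (cos φ cos λ, cos φ sin λ, sin φ).
The central angle between the endpoints is δ = arccos(p₁·p₂) ≈ 1.817 rad (104.1°).
Interpolate at f = 8/9 with slerp weights a = sin((1−f)δ)/sin δ ≈ 0.207, b = sin(fδ)/sin δ ≈ 1.030.
p = a·p₁ + b·p₂ ≈ (0.617, 0.225, 0.754); φ = arcsin(p_z) ≈ 48.93°, λ = atan2(p_y, p_x) ≈ 20.04°.

≈ 48.9°N, 20.0°E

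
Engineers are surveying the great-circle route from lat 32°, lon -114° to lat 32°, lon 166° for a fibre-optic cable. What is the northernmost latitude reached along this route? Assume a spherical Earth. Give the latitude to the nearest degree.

The great circle lies in the plane with unit normal n̂ = (p₁ × p₂)/|p₁ × p₂|.
Here n̂_z ≈ -0.775; the vertex latitude is φ_max = arccos|n̂_z| ≈ 39.2°.
Check via Clairaut: cos φ_max = |cos φ₁| · sin C = cos(32.0°)·sin(66.0°) ≈ 0.775, again giving ≈ 39.2°.

≈ 39°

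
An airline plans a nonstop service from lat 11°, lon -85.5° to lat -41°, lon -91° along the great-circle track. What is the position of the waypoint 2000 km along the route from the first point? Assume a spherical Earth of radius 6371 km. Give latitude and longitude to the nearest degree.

≈ lat -7°, lon -87°

Write both endpoints as unit vectors p₁, p₂ with components (cos φ cos λ, cos φ sin λ, sin φ).
The central angle between the endpoints is δ = arccos(p₁·p₂) ≈ 0.912 rad (52.2°). The total great-circle distance is δ·R ≈ 0.912 × 6371 ≈ 5810 km, so the target fraction is f = 2000/5810 ≈ 0.344.
Interpolate at f ≈ 0.344 with slerp weights a = sin((1−f)δ)/sin δ ≈ 0.712, b = sin(fδ)/sin δ ≈ 0.391.
p = a·p₁ + b·p₂ ≈ (0.050, -0.991, -0.120); φ = arcsin(p_z) ≈ -6.91°, λ = atan2(p_y, p_x) ≈ -87.13°.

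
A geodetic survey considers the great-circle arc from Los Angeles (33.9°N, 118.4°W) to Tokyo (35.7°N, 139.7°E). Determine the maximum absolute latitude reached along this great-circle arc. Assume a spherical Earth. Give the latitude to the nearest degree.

The great circle lies in the plane with unit normal n̂ = (p₁ × p₂)/|p₁ × p₂|.
Here n̂_z ≈ -0.671; the vertex latitude is φ_max = arccos|n̂_z| ≈ 47.8°.
Check via Clairaut: cos φ_max = |cos φ₁| · sin C = cos(33.9°)·sin(54.0°) ≈ 0.671, again giving ≈ 47.8°.

≈ 48°N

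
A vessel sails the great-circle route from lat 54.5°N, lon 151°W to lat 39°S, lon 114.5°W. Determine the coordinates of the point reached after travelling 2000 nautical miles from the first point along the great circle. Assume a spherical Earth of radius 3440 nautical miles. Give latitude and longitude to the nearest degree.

≈ lat 23°N, lon 135°W

Write both endpoints as unit vectors p₁, p₂ with components (cos φ cos λ, cos φ sin λ, sin φ).
The central angle between the endpoints is δ = arccos(p₁·p₂) ≈ 1.721 rad (98.6°). The total great-circle distance is δ·R ≈ 1.721 × 3440 ≈ 5920 nmi, so the target fraction is f = 2000/5920 ≈ 0.338.
Interpolate at f ≈ 0.338 with slerp weights a = sin((1−f)δ)/sin δ ≈ 0.919, b = sin(fδ)/sin δ ≈ 0.555.
p = a·p₁ + b·p₂ ≈ (-0.646, -0.651, 0.398); φ = arcsin(p_z) ≈ 23.48°, λ = atan2(p_y, p_x) ≈ -134.74°.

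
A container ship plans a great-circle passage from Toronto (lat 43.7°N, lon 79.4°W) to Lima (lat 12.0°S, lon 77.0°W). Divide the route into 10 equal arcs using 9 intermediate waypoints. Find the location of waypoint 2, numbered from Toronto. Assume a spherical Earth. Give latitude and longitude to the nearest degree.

The haversine formula gives a central angle δ ≈ 0.973 rad (55.7°) between the endpoints.
Interpolate at f = 2/10 with slerp weights a = sin((1−f)δ)/sin δ ≈ 0.849, b = sin(fδ)/sin δ ≈ 0.234.
p = a·p₁ + b·p₂ ≈ (0.164, -0.827, 0.538); φ = arcsin(p_z) ≈ 32.56°, λ = atan2(p_y, p_x) ≈ -78.75°.

≈ lat 33°N, lon 79°W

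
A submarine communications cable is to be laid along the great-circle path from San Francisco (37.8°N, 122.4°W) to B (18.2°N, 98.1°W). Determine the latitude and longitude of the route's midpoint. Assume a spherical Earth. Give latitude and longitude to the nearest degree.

≈ (29°N, 109°W)

Write both endpoints as unit vectors p₁, p₂ with components (cos φ cos λ, cos φ sin λ, sin φ).
The central angle between the endpoints is δ = arccos(p₁·p₂) ≈ 0.504 rad (28.9°).
Interpolate at f = 1/2 with slerp weights a = sin((1−f)δ)/sin δ ≈ 0.516, b = sin(fδ)/sin δ ≈ 0.516.
p = a·p₁ + b·p₂ ≈ (-0.288, -0.830, 0.478); φ = arcsin(p_z) ≈ 28.54°, λ = atan2(p_y, p_x) ≈ -109.12°.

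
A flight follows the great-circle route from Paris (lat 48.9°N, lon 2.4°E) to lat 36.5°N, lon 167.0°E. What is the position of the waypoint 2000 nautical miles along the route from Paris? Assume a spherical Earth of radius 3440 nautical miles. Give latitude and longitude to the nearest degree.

≈ lat 79°N, lon 41°E

Write both endpoints as unit vectors p₁, p₂ with components (cos φ cos λ, cos φ sin λ, sin φ).
The central angle between the endpoints is δ = arccos(p₁·p₂) ≈ 1.632 rad (93.5°). The total great-circle distance is δ·R ≈ 1.632 × 3440 ≈ 5614 nmi, so the target fraction is f = 2000/5614 ≈ 0.356.
Interpolate at f ≈ 0.356 with slerp weights a = sin((1−f)δ)/sin δ ≈ 0.869, b = sin(fδ)/sin δ ≈ 0.550.
p = a·p₁ + b·p₂ ≈ (0.140, 0.123, 0.982); φ = arcsin(p_z) ≈ 79.24°, λ = atan2(p_y, p_x) ≈ 41.39°.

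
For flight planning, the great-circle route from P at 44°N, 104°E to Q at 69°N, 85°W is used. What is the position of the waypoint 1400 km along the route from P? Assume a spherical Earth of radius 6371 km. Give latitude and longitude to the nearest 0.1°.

≈ 56.6°N, 105.4°E

Convert each endpoint to a unit vector on the sphere (x = cos φ cos λ, y = cos φ sin λ, z = sin φ).
The central angle between the endpoints is δ = arccos(p₁·p₂) ≈ 1.166 rad (66.8°). The total great-circle distance is δ·R ≈ 1.166 × 6371 ≈ 7428 km, so the target fraction is f = 1400/7428 ≈ 0.188.
Interpolate at f ≈ 0.188 with slerp weights a = sin((1−f)δ)/sin δ ≈ 0.883, b = sin(fδ)/sin δ ≈ 0.237.
p = a·p₁ + b·p₂ ≈ (-0.146, 0.531, 0.834); φ = arcsin(p_z) ≈ 56.56°, λ = atan2(p_y, p_x) ≈ 105.38°.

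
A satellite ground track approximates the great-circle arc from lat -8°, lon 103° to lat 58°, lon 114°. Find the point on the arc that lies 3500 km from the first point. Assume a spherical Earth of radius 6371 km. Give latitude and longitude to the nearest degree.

≈ lat 23°, lon 107°

Write both endpoints as unit vectors p₁, p₂ with components (cos φ cos λ, cos φ sin λ, sin φ).
The central angle between the endpoints is δ = arccos(p₁·p₂) ≈ 1.162 rad (66.6°). The total great-circle distance is δ·R ≈ 1.162 × 6371 ≈ 7406 km, so the target fraction is f = 3500/7406 ≈ 0.473.
Interpolate at f ≈ 0.473 with slerp weights a = sin((1−f)δ)/sin δ ≈ 0.627, b = sin(fδ)/sin δ ≈ 0.569.
p = a·p₁ + b·p₂ ≈ (-0.262, 0.880, 0.395); φ = arcsin(p_z) ≈ 23.28°, λ = atan2(p_y, p_x) ≈ 106.59°.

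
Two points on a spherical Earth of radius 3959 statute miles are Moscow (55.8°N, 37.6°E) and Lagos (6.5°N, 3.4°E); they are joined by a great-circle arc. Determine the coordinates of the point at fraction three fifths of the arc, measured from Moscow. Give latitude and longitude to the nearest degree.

≈ 27°N, 13°E

From cos δ = sin φ₁ sin φ₂ + cos φ₁ cos φ₂ cos Δλ, the central angle is δ ≈ 0.982 rad (56.3°).
Interpolate at f = 3/5 with slerp weights a = sin((1−f)δ)/sin δ ≈ 0.460, b = sin(fδ)/sin δ ≈ 0.668.
p = a·p₁ + b·p₂ ≈ (0.868, 0.197, 0.456); φ = arcsin(p_z) ≈ 27.15°, λ = atan2(p_y, p_x) ≈ 12.81°.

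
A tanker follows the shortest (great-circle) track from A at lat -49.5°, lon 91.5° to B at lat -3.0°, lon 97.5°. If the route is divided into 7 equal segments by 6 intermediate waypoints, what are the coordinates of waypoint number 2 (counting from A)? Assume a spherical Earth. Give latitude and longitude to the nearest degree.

Convert each endpoint to a unit vector on the sphere (x = cos φ cos λ, y = cos φ sin λ, z = sin φ).
The central angle between the endpoints is δ = arccos(p₁·p₂) ≈ 0.816 rad (46.8°).
Interpolate at f = 2/7 with slerp weights a = sin((1−f)δ)/sin δ ≈ 0.756, b = sin(fδ)/sin δ ≈ 0.317.
p = a·p₁ + b·p₂ ≈ (-0.054, 0.805, -0.591); φ = arcsin(p_z) ≈ -36.24°, λ = atan2(p_y, p_x) ≈ 93.85°.

≈ lat -36°, lon 94°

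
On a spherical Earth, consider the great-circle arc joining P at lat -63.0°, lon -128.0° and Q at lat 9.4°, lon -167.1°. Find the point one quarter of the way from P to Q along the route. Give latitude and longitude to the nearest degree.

From cos δ = sin φ₁ sin φ₂ + cos φ₁ cos φ₂ cos Δλ, the central angle is δ ≈ 1.367 rad (78.3°).
Interpolate at f = 1/4 with slerp weights a = sin((1−f)δ)/sin δ ≈ 0.873, b = sin(fδ)/sin δ ≈ 0.342.
p = a·p₁ + b·p₂ ≈ (-0.573, -0.388, -0.722); φ = arcsin(p_z) ≈ -46.21°, λ = atan2(p_y, p_x) ≈ -145.92°.

≈ lat -46°, lon -146°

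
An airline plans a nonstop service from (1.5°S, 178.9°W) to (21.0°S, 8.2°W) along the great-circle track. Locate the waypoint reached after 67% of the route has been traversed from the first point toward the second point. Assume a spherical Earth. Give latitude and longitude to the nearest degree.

From cos δ = sin φ₁ sin φ₂ + cos φ₁ cos φ₂ cos Δλ, the central angle is δ ≈ 2.718 rad (155.7°).
Interpolate at f = 0.67 with slerp weights a = sin((1−f)δ)/sin δ ≈ 1.901, b = sin(fδ)/sin δ ≈ 2.357.
p = a·p₁ + b·p₂ ≈ (0.278, -0.350, -0.894); φ = arcsin(p_z) ≈ -63.44°, λ = atan2(p_y, p_x) ≈ -51.57°.

≈ (63°S, 52°W)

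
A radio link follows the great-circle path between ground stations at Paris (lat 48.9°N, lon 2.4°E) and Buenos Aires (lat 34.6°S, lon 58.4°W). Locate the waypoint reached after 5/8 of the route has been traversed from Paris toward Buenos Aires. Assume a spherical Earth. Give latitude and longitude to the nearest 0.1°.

Convert each endpoint to a unit vector on the sphere (x = cos φ cos λ, y = cos φ sin λ, z = sin φ).
The central angle between the endpoints is δ = arccos(p₁·p₂) ≈ 1.735 rad (99.4°).
Interpolate at f = 5/8 with slerp weights a = sin((1−f)δ)/sin δ ≈ 0.614, b = sin(fδ)/sin δ ≈ 0.896.
p = a·p₁ + b·p₂ ≈ (0.790, -0.611, -0.046); φ = arcsin(p_z) ≈ -2.65°, λ = atan2(p_y, p_x) ≈ -37.74°.

≈ lat 2.6°S, lon 37.7°W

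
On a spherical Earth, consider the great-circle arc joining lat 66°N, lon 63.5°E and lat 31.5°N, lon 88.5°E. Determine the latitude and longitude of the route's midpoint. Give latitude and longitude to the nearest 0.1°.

≈ lat 49.3°N, lon 80.5°E

From cos δ = sin φ₁ sin φ₂ + cos φ₁ cos φ₂ cos Δλ, the central angle is δ ≈ 0.657 rad (37.7°).
Interpolate at f = 1/2 with slerp weights a = sin((1−f)δ)/sin δ ≈ 0.528, b = sin(fδ)/sin δ ≈ 0.528.
p = a·p₁ + b·p₂ ≈ (0.108, 0.643, 0.759); φ = arcsin(p_z) ≈ 49.34°, λ = atan2(p_y, p_x) ≈ 80.49°.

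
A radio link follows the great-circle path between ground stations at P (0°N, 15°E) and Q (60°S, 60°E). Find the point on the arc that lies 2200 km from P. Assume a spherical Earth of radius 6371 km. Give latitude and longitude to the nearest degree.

≈ (18°S, 23°E)

Write both endpoints as unit vectors p₁, p₂ with components (cos φ cos λ, cos φ sin λ, sin φ).
The central angle between the endpoints is δ = arccos(p₁·p₂) ≈ 1.209 rad (69.3°). The total great-circle distance is δ·R ≈ 1.209 × 6371 ≈ 7705 km, so the target fraction is f = 2200/7705 ≈ 0.286.
Interpolate at f ≈ 0.286 with slerp weights a = sin((1−f)δ)/sin δ ≈ 0.813, b = sin(fδ)/sin δ ≈ 0.362.
p = a·p₁ + b·p₂ ≈ (0.876, 0.367, -0.313); φ = arcsin(p_z) ≈ -18.26°, λ = atan2(p_y, p_x) ≈ 22.74°.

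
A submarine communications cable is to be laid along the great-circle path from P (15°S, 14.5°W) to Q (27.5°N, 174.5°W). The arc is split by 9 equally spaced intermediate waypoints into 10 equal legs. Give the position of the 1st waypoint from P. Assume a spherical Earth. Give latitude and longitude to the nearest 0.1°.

≈ (5.2°S, 27.0°W)

Convert each endpoint to a unit vector on the sphere (x = cos φ cos λ, y = cos φ sin λ, z = sin φ).
The central angle between the endpoints is δ = arccos(p₁·p₂) ≈ 2.751 rad (157.6°).
Interpolate at f = 1/10 with slerp weights a = sin((1−f)δ)/sin δ ≈ 1.622, b = sin(fδ)/sin δ ≈ 0.713.
p = a·p₁ + b·p₂ ≈ (0.887, -0.453, -0.090); φ = arcsin(p_z) ≈ -5.19°, λ = atan2(p_y, p_x) ≈ -27.05°.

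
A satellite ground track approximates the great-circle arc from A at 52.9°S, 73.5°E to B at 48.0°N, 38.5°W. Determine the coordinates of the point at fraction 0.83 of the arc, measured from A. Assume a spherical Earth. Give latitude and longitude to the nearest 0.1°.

≈ 32.4°N, 15.2°W

From cos δ = sin φ₁ sin φ₂ + cos φ₁ cos φ₂ cos Δλ, the central angle is δ ≈ 2.410 rad (138.1°).
Interpolate at f = 0.83 with slerp weights a = sin((1−f)δ)/sin δ ≈ 0.596, b = sin(fδ)/sin δ ≈ 1.361.
p = a·p₁ + b·p₂ ≈ (0.815, -0.222, 0.536); φ = arcsin(p_z) ≈ 32.40°, λ = atan2(p_y, p_x) ≈ -15.25°.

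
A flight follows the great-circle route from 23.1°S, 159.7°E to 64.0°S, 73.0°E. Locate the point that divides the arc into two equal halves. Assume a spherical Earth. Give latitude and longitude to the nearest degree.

Write both endpoints as unit vectors p₁, p₂ with components (cos φ cos λ, cos φ sin λ, sin φ).
The central angle between the endpoints is δ = arccos(p₁·p₂) ≈ 1.185 rad (67.9°).
Interpolate at f = 1/2 with slerp weights a = sin((1−f)δ)/sin δ ≈ 0.603, b = sin(fδ)/sin δ ≈ 0.603.
p = a·p₁ + b·p₂ ≈ (-0.443, 0.445, -0.778); φ = arcsin(p_z) ≈ -51.11°, λ = atan2(p_y, p_x) ≈ 134.85°.

≈ 51°S, 135°E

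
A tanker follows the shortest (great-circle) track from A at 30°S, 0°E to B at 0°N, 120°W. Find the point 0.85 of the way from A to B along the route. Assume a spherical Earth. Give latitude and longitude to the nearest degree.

≈ 10°S, 105°W

Convert each endpoint to a unit vector on the sphere (x = cos φ cos λ, y = cos φ sin λ, z = sin φ).
The central angle between the endpoints is δ = arccos(p₁·p₂) ≈ 2.019 rad (115.7°).
Interpolate at f = 0.85 with slerp weights a = sin((1−f)δ)/sin δ ≈ 0.331, b = sin(fδ)/sin δ ≈ 1.098.
p = a·p₁ + b·p₂ ≈ (-0.262, -0.951, -0.165); φ = arcsin(p_z) ≈ -9.52°, λ = atan2(p_y, p_x) ≈ -105.43°.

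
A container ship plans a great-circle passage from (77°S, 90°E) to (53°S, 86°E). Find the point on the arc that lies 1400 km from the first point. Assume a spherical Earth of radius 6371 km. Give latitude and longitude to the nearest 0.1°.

≈ (64.4°S, 87.0°E)

Convert each endpoint to a unit vector on the sphere (x = cos φ cos λ, y = cos φ sin λ, z = sin φ).
The central angle between the endpoints is δ = arccos(p₁·p₂) ≈ 0.420 rad (24.0°). The total great-circle distance is δ·R ≈ 0.420 × 6371 ≈ 2674 km, so the target fraction is f = 1400/2674 ≈ 0.524.
Interpolate at f ≈ 0.524 with slerp weights a = sin((1−f)δ)/sin δ ≈ 0.487, b = sin(fδ)/sin δ ≈ 0.535.
p = a·p₁ + b·p₂ ≈ (0.022, 0.431, -0.902); φ = arcsin(p_z) ≈ -64.44°, λ = atan2(p_y, p_x) ≈ 87.02°.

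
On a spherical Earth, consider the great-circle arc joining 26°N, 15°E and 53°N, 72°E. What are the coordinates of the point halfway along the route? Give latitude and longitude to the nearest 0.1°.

The haversine formula gives a central angle δ ≈ 0.870 rad (49.9°) between the endpoints.
Interpolate at f = 1/2 with slerp weights a = sin((1−f)δ)/sin δ ≈ 0.551, b = sin(fδ)/sin δ ≈ 0.551.
p = a·p₁ + b·p₂ ≈ (0.581, 0.444, 0.682); φ = arcsin(p_z) ≈ 43.00°, λ = atan2(p_y, p_x) ≈ 37.37°.

≈ 43.0°N, 37.4°E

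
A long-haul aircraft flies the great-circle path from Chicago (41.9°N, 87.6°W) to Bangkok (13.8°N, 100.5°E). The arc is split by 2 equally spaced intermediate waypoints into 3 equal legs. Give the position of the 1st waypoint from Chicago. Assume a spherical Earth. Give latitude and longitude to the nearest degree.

≈ 80°N, 129°W

Convert each endpoint to a unit vector on the sphere (x = cos φ cos λ, y = cos φ sin λ, z = sin φ).
The central angle between the endpoints is δ = arccos(p₁·p₂) ≈ 2.161 rad (123.8°).
Interpolate at f = 1/3 with slerp weights a = sin((1−f)δ)/sin δ ≈ 1.193, b = sin(fδ)/sin δ ≈ 0.794.
p = a·p₁ + b·p₂ ≈ (-0.103, -0.129, 0.986); φ = arcsin(p_z) ≈ 80.47°, λ = atan2(p_y, p_x) ≈ -128.59°.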